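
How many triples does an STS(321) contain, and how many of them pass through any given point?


An STS(v) is a 2-(v, 3, 1) BIBD: block size k = 3, λ = 1.
Replication: r(k − 1) = λ(v − 1) ⇒ r·2 = 321 − 1 = 320 ⇒ r = 160.
Block count: b = v(v − 1)/6 = 321·320/6 = 102720/6 = 17120.
(Check via bk = vr: 17120·3 = 51360 = 321·160 = 51360 ✓.)

r = 160, b = 17120.


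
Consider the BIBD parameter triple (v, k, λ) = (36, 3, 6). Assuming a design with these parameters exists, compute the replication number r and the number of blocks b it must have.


Any 2-(v, k, λ) BIBD satisfies two necessary conditions:
  (i)  Each point sits in r blocks, and counting incidences through any fixed point gives r(k − 1) = λ(v − 1), so r = λ(v − 1)/(k − 1).
  (ii) Total incidences bk = vr, so b = vr/k.
Step 1: r = λ(v − 1)/(k − 1) = 6·(36 − 1)/(3 − 1) = 6·35/2 = 210/2 = 105.
Step 2: b = vr/k = 36·105/3 = 3780/3 = 1260.
Check integrality: r = 105 ∈ Z ✓, b = 1260 ∈ Z ✓.
(These identities are necessary conditions: they determine r and b for any design with these parameters, but do not by themselves prove that one exists.)

r = 105, b = 1260.


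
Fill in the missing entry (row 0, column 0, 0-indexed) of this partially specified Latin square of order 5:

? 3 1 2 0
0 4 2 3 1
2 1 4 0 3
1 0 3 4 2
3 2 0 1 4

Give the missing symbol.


Row 0 contains symbols [0, 1, 2, 3] — missing [4].
Column 0 contains symbols [0, 1, 2, 3] — missing [4].
The missing symbol must appear in both missing sets; intersection = [4].
Therefore the hidden value is 4.

Missing value = 4.


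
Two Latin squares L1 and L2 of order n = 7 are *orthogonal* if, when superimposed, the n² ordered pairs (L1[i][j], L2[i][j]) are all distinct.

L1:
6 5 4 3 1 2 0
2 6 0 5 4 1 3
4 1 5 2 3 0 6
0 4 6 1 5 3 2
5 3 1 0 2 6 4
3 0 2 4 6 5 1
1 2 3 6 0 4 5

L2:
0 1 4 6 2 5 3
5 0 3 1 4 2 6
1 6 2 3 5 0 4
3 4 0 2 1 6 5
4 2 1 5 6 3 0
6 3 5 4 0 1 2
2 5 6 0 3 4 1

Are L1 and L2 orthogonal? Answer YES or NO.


Form the n² = 49 superimposed pairs (L1[i][j], L2[i][j]), row by row (rows and columns indexed from 0):
row 0: (6,0) (5,1) (4,4) (3,6) (1,2) (2,5) (0,3)
row 1: (2,5) (6,0) (0,3) (5,1) (4,4) (1,2) (3,6)
row 2: (4,1) (1,6) (5,2) (2,3) (3,5) (0,0) (6,4)
row 3: (0,3) (4,4) (6,0) (1,2) (5,1) (3,6) (2,5)
row 4: (5,4) (3,2) (1,1) (0,5) (2,6) (6,3) (4,0)
row 5: (3,6) (0,3) (2,5) (4,4) (6,0) (5,1) (1,2)
row 6: (1,2) (2,5) (3,6) (6,0) (0,3) (4,4) (5,1)
Orthogonality requires all 49 pairs distinct.
But the pair (2,5) repeats: cell (0,5) has L1 = 2, L2 = 5, and cell (1,0) has L1 = 2, L2 = 5.
A repeated pair means some other pair never occurs (only 21 distinct pairs out of 49), so the squares are not orthogonal.
Conclusion: NO.

NO


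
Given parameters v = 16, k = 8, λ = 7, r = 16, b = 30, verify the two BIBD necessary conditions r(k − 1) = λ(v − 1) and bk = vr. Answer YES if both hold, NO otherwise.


Condition (i): r(k − 1) = 16·7 = 112; λ(v − 1) = 7·15 = 105. Match? NO.
Condition (ii): bk = 30·8 = 240; vr = 16·16 = 256. Match? NO.
Both conditions hold? NO.

NO


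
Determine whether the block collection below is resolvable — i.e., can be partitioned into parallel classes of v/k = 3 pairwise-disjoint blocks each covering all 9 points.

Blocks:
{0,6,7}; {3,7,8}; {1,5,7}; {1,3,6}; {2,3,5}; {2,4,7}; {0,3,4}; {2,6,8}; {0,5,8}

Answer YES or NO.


v = 9, block size k = 3, number of blocks = 9.
For resolvability, blocks must partition into parallel classes of size v/k = 3.
Total blocks must therefore be a multiple of 3: 9 = 3·3 + 0 ⇒ divisible ✓.
Consider block {0,6,7}. The only other block(s) in the collection disjoint from it are {2,3,5} — just 1 block(s). Any parallel class containing {0,6,7} would need 2 other blocks each disjoint from it, so no parallel class of size 3 can contain {0,6,7}.
Since every block must belong to some parallel class in a resolution, the collection cannot be partitioned into parallel classes.
Resolvable? NO.

NO


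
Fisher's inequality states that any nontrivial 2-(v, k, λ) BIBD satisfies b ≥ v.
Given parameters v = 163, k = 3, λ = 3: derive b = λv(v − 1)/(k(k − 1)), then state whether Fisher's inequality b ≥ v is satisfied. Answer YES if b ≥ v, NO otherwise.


r = λ(v − 1)/(k − 1) = 3·162/2 = 243.
b = vr/k = 163·243/3 = 13203.
Fisher's inequality: b ≥ v ⇔ 13203 ≥ 163? YES.

YES


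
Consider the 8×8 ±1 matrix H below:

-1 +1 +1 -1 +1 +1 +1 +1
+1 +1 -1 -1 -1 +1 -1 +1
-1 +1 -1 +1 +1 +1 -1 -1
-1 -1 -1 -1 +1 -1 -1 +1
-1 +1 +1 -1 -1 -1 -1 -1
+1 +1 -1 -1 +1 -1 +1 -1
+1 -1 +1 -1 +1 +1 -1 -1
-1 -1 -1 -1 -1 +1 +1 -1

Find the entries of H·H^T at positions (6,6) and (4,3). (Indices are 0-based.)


Row 3 of H: [-1, -1, -1, -1, 1, -1, -1, 1].
Row 4 of H: [-1, 1, 1, -1, -1, -1, -1, -1].
Row 6 of H: [1, -1, 1, -1, 1, 1, -1, -1].
(H·H^T)[6][6] = Σ_j H[6][j]·H[6][j] = (1)² + (-1)² + (1)² + (-1)² + (1)² + (1)² + (-1)² + (-1)² = 1 + 1 + 1 + 1 + 1 + 1 + 1 + 1 = 8.
(H·H^T)[4][3] = Σ_j H[4][j]·H[3][j] = (-1)·(-1) + (1)·(-1) + (1)·(-1) + (-1)·(-1) + (-1)·(1) + (-1)·(-1) + (-1)·(-1) + (-1)·(1) = 1 + -1 + -1 + 1 + -1 + 1 + 1 + -1 = 0.
So rows 4 and 3 are orthogonal; the diagonal entry equals n = 8.

(6,6) entry = 8; (4,3) entry = 0.


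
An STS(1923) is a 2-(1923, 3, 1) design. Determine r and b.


An STS(v) is a 2-(v, 3, 1) BIBD: block size k = 3, λ = 1.
Replication: r(k − 1) = λ(v − 1) ⇒ r·2 = 1923 − 1 = 1922 ⇒ r = 961.
Block count: bk = vr ⇒ b·3 = 1923·961 = 1848003 ⇒ b = 616001.
(Check via b = v(v − 1)/6 = 1923·1922/6 = 3696006/6 = 616001.)

r = 961, b = 616001.


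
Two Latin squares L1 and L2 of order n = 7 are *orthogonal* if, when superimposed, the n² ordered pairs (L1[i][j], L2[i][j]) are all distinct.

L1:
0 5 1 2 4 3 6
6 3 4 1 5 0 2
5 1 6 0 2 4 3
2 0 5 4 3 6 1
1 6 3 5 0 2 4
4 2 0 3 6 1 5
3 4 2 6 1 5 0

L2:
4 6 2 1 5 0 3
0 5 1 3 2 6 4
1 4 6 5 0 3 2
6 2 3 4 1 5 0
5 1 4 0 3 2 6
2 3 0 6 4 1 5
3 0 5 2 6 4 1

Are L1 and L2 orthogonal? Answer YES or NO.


Form the n² = 49 superimposed pairs (L1[i][j], L2[i][j]), row by row (rows and columns indexed from 0):
row 0: (0,4) (5,6) (1,2) (2,1) (4,5) (3,0) (6,3)
row 1: (6,0) (3,5) (4,1) (1,3) (5,2) (0,6) (2,4)
row 2: (5,1) (1,4) (6,6) (0,5) (2,0) (4,3) (3,2)
row 3: (2,6) (0,2) (5,3) (4,4) (3,1) (6,5) (1,0)
row 4: (1,5) (6,1) (3,4) (5,0) (0,3) (2,2) (4,6)
row 5: (4,2) (2,3) (0,0) (3,6) (6,4) (1,1) (5,5)
row 6: (3,3) (4,0) (2,5) (6,2) (1,6) (5,4) (0,1)
Orthogonality requires all 49 pairs distinct.
Check by first coordinate: for each symbol s of L1, list the L2 entries in the n cells where L1 = s; they must all differ.
  L1 = 0: L2 entries (in reading order) 4, 6, 5, 2, 3, 0, 1 — all 7 distinct ✓
  L1 = 1: L2 entries (in reading order) 2, 3, 4, 0, 5, 1, 6 — all 7 distinct ✓
  L1 = 2: L2 entries (in reading order) 1, 4, 0, 6, 2, 3, 5 — all 7 distinct ✓
  L1 = 3: L2 entries (in reading order) 0, 5, 2, 1, 4, 6, 3 — all 7 distinct ✓
  L1 = 4: L2 entries (in reading order) 5, 1, 3, 4, 6, 2, 0 — all 7 distinct ✓
  L1 = 5: L2 entries (in reading order) 6, 2, 1, 3, 0, 5, 4 — all 7 distinct ✓
  L1 = 6: L2 entries (in reading order) 3, 0, 6, 5, 1, 4, 2 — all 7 distinct ✓
Every symbol of L1 meets every symbol of L2 exactly once, so all 49 pairs are distinct (49 of 49).
Conclusion: YES.

YES


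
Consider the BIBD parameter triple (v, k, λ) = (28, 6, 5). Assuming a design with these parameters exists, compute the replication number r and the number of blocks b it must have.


Any 2-(v, k, λ) BIBD satisfies two necessary conditions:
  (i)  Each point sits in r blocks, and counting incidences through any fixed point gives r(k − 1) = λ(v − 1), so r = λ(v − 1)/(k − 1).
  (ii) Total incidences bk = vr, so b = vr/k.
Step 1: r = λ(v − 1)/(k − 1) = 5·(28 − 1)/(6 − 1) = 5·27/5 = 135/5 = 27.
Step 2: b = vr/k = 28·27/6 = 756/6 = 126.
Check integrality: r = 27 ∈ Z ✓, b = 126 ∈ Z ✓.
(These identities are necessary conditions: they determine r and b for any design with these parameters, but do not by themselves prove that one exists.)

r = 27, b = 126.


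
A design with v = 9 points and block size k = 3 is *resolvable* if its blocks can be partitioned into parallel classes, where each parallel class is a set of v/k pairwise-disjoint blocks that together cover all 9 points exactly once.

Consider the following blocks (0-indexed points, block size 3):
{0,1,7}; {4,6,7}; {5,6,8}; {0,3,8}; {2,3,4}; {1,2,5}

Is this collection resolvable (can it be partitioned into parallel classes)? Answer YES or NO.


v = 9, block size k = 3, number of blocks = 6.
For resolvability, blocks must partition into parallel classes of size v/k = 3.
Total blocks must therefore be a multiple of 3: 6 = 3·2 + 0 ⇒ divisible ✓.
Greedy packing gives 2 candidate class(es). Each should be a full parallel class (size 3, covers all 9 points).
  Class 1 (3 blocks): {0,1,7}; {5,6,8}; {2,3,4}. Points covered: [0, 1, 2, 3, 4, 5, 6, 7, 8].
  Class 2 (3 blocks): {4,6,7}; {0,3,8}; {1,2,5}. Points covered: [0, 1, 2, 3, 4, 5, 6, 7, 8].
All classes full (size 3)? YES. All classes cover every point? YES.
Resolvable? YES.

YES


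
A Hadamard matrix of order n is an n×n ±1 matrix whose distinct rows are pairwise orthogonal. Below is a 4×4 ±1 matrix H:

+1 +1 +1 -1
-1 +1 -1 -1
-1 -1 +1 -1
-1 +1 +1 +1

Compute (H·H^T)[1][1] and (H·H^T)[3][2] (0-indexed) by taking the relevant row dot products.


Row 1 of H: [-1, 1, -1, -1].
Row 2 of H: [-1, -1, 1, -1].
Row 3 of H: [-1, 1, 1, 1].
(H·H^T)[1][1] = Σ_j H[1][j]·H[1][j] = (-1)² + (1)² + (-1)² + (-1)² = 1 + 1 + 1 + 1 = 4.
(H·H^T)[3][2] = Σ_j H[3][j]·H[2][j] = (-1)·(-1) + (1)·(-1) + (1)·(1) + (1)·(-1) = 1 + -1 + 1 + -1 = 0.
So rows 3 and 2 are orthogonal; the diagonal entry equals n = 4.

(1,1) entry = 4; (3,2) entry = 0.


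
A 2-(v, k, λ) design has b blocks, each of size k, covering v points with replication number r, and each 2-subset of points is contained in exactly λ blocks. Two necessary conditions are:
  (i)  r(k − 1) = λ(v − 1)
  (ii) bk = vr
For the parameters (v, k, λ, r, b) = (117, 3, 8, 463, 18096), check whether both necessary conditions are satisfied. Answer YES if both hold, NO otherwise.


Condition (i): r(k − 1) = 463·2 = 926; λ(v − 1) = 8·116 = 928. Match? NO.
Condition (ii): bk = 18096·3 = 54288; vr = 117·463 = 54171. Match? NO.
Both conditions hold? NO.

NO


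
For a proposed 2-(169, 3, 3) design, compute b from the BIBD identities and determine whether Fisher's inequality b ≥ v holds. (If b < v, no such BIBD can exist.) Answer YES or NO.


b = λv(v − 1)/(k(k − 1)) = 3·169·168/(3·2) = 85176/6 = 14196.
Compare with v = 169: b ≥ v, so Fisher's inequality holds.

YES


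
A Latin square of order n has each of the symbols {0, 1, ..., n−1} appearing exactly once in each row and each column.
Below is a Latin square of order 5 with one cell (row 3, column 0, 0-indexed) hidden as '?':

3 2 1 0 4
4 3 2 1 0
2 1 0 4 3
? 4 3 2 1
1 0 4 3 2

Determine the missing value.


Row 3 contains symbols [1, 2, 3, 4] — missing [0].
Column 0 contains symbols [1, 2, 3, 4] — missing [0].
The missing symbol must appear in both missing sets; intersection = [0].
Therefore the hidden value is 0.

Missing value = 0.


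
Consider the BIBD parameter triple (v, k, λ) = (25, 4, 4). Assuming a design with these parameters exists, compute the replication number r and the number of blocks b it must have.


Any 2-(v, k, λ) BIBD satisfies two necessary conditions:
  (i)  Each point sits in r blocks, and counting incidences through any fixed point gives r(k − 1) = λ(v − 1), so r = λ(v − 1)/(k − 1).
  (ii) Total incidences bk = vr, so b = vr/k.
Step 1: r = λ(v − 1)/(k − 1) = 4·(25 − 1)/(4 − 1) = 4·24/3 = 96/3 = 32.
Step 2: b = vr/k = 25·32/4 = 800/4 = 200.
Check integrality: r = 32 ∈ Z ✓, b = 200 ∈ Z ✓.
(These identities are necessary conditions: they determine r and b for any design with these parameters, but do not by themselves prove that one exists.)

r = 32, b = 200.


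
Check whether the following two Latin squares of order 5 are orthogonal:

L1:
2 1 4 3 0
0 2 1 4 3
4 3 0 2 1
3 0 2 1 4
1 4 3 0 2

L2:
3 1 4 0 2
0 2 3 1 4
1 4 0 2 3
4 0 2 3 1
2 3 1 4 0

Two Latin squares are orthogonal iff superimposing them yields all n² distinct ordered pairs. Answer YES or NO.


Form the n² = 25 superimposed pairs (L1[i][j], L2[i][j]), row by row (rows and columns indexed from 0):
row 0: (2,3) (1,1) (4,4) (3,0) (0,2)
row 1: (0,0) (2,2) (1,3) (4,1) (3,4)
row 2: (4,1) (3,4) (0,0) (2,2) (1,3)
row 3: (3,4) (0,0) (2,2) (1,3) (4,1)
row 4: (1,2) (4,3) (3,1) (0,4) (2,0)
Orthogonality requires all 25 pairs distinct.
But the pair (4,1) repeats: cell (1,3) has L1 = 4, L2 = 1, and cell (2,0) has L1 = 4, L2 = 1.
A repeated pair means some other pair never occurs (only 15 distinct pairs out of 25), so the squares are not orthogonal.
Conclusion: NO.

NO


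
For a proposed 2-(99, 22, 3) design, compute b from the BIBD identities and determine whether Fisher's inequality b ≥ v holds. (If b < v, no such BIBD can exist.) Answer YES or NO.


b = λv(v − 1)/(k(k − 1)) = 3·99·98/(22·21) = 29106/462 = 63.
Compare with v = 99: b < v, so Fisher's inequality fails.

NO


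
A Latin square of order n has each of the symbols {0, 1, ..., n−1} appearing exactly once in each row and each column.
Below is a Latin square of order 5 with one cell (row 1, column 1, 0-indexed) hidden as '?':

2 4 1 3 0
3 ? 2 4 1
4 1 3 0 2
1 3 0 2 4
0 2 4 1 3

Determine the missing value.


Row 1 contains symbols [1, 2, 3, 4] — missing [0].
Column 1 contains symbols [1, 2, 3, 4] — missing [0].
The missing symbol must appear in both missing sets; intersection = [0].
Therefore the hidden value is 0.

Missing value = 0.


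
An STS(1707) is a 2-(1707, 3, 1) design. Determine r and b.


An STS(v) is a 2-(v, 3, 1) BIBD: block size k = 3, λ = 1.
Replication: r(k − 1) = λ(v − 1) ⇒ r·2 = 1707 − 1 = 1706 ⇒ r = 853.
Block count: bk = vr ⇒ b·3 = 1707·853 = 1456071 ⇒ b = 485357.
(Check via b = v(v − 1)/6 = 1707·1706/6 = 2912142/6 = 485357.)

r = 853, b = 485357.


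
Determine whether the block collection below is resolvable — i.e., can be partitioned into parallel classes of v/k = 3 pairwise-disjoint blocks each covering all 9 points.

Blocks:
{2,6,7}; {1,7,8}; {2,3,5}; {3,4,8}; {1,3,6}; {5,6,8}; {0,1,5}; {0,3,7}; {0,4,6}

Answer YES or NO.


v = 9, block size k = 3, number of blocks = 9.
For resolvability, blocks must partition into parallel classes of size v/k = 3.
Total blocks must therefore be a multiple of 3: 9 = 3·3 + 0 ⇒ divisible ✓.
Consider block {1,3,6}. It intersects every other block in the collection, so no parallel class of size 3 can contain it.
Since every block must belong to some parallel class in a resolution, the collection cannot be partitioned into parallel classes.
Resolvable? NO.

NO


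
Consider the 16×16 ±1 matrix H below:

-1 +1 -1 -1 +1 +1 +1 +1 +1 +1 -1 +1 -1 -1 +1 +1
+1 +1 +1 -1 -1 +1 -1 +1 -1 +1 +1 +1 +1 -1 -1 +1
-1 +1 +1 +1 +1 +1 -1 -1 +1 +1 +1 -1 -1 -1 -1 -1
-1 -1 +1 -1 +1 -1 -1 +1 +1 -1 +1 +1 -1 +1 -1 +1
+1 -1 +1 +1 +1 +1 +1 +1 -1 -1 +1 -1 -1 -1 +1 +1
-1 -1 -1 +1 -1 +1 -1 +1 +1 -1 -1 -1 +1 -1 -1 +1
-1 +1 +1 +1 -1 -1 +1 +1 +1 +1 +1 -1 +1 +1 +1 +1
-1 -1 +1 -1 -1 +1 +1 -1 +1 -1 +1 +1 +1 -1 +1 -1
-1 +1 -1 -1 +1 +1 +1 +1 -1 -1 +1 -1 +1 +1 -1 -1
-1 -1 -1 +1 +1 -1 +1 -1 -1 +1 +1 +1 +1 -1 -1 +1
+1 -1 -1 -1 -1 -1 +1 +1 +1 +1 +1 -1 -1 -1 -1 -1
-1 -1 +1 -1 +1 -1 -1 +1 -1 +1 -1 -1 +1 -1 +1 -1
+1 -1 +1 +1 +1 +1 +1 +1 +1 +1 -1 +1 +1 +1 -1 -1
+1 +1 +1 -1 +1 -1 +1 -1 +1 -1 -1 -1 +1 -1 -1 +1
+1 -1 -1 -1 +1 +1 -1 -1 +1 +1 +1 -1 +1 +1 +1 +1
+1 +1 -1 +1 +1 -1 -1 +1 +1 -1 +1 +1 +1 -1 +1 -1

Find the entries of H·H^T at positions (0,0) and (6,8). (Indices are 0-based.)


Row 0 of H: [-1, 1, -1, -1, 1, 1, 1, 1, 1, 1, -1, 1, -1, -1, 1, 1].
Row 6 of H: [-1, 1, 1, 1, -1, -1, 1, 1, 1, 1, 1, -1, 1, 1, 1, 1].
Row 8 of H: [-1, 1, -1, -1, 1, 1, 1, 1, -1, -1, 1, -1, 1, 1, -1, -1].
(H·H^T)[0][0] = Σ_j H[0][j]·H[0][j] = (-1)² + (1)² + (-1)² + (-1)² + (1)² + (1)² + (1)² + (1)² + (1)² + (1)² + (-1)² + (1)² + (-1)² + (-1)² + (1)² + (1)² = 1 + 1 + 1 + 1 + 1 + 1 + 1 + 1 + 1 + 1 + 1 + 1 + 1 + 1 + 1 + 1 = 16.
(H·H^T)[6][8] = Σ_j H[6][j]·H[8][j] = (-1)·(-1) + (1)·(1) + (1)·(-1) + (1)·(-1) + (-1)·(1) + (-1)·(1) + (1)·(1) + (1)·(1) + (1)·(-1) + (1)·(-1) + (1)·(1) + (-1)·(-1) + (1)·(1) + (1)·(1) + (1)·(-1) + (1)·(-1) = 1 + 1 + -1 + -1 + -1 + -1 + 1 + 1 + -1 + -1 + 1 + 1 + 1 + 1 + -1 + -1 = 0.
So rows 6 and 8 are orthogonal; the diagonal entry equals n = 16.

(0,0) entry = 16; (6,8) entry = 0.


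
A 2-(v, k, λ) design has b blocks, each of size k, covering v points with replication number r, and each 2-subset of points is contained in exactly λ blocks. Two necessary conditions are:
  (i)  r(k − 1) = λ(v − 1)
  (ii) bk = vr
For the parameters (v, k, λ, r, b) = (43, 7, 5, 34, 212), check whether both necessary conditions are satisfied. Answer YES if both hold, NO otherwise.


Condition (i): r(k − 1) = 34·6 = 204; λ(v − 1) = 5·42 = 210. Match? NO.
Condition (ii): bk = 212·7 = 1484; vr = 43·34 = 1462. Match? NO.
Both conditions hold? NO.

NO


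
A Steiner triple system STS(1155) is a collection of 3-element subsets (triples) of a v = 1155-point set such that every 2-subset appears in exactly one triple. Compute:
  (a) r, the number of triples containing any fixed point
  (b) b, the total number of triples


An STS(v) is a 2-(v, 3, 1) BIBD: block size k = 3, λ = 1.
Replication: r(k − 1) = λ(v − 1) ⇒ r·2 = 1155 − 1 = 1154 ⇒ r = 577.
Block count: b = v(v − 1)/6 = 1155·1154/6 = 1332870/6 = 222145.

r = 577, b = 222145.


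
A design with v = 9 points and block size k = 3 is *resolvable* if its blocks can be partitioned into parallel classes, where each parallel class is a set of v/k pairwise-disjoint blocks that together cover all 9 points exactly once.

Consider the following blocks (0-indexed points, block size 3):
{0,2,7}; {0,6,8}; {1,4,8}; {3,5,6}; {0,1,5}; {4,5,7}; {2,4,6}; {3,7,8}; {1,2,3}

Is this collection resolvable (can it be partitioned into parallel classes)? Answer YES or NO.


v = 9, block size k = 3, number of blocks = 9.
For resolvability, blocks must partition into parallel classes of size v/k = 3.
Total blocks must therefore be a multiple of 3: 9 = 3·3 + 0 ⇒ divisible ✓.
Greedy packing gives 3 candidate class(es). Each should be a full parallel class (size 3, covers all 9 points).
  Class 1 (3 blocks): {0,2,7}; {1,4,8}; {3,5,6}. Points covered: [0, 1, 2, 3, 4, 5, 6, 7, 8].
  Class 2 (3 blocks): {0,6,8}; {4,5,7}; {1,2,3}. Points covered: [0, 1, 2, 3, 4, 5, 6, 7, 8].
  Class 3 (3 blocks): {0,1,5}; {2,4,6}; {3,7,8}. Points covered: [0, 1, 2, 3, 4, 5, 6, 7, 8].
All classes full (size 3)? YES. All classes cover every point? YES.
Resolvable? YES.

YES


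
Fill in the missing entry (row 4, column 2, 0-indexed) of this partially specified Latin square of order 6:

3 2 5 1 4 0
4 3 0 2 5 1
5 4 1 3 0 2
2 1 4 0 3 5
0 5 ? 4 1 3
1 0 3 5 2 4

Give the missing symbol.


Row 4 contains symbols [0, 1, 3, 4, 5] — missing [2].
Column 2 contains symbols [0, 1, 3, 4, 5] — missing [2].
The missing symbol must appear in both missing sets; intersection = [2].
Therefore the hidden value is 2.

Missing value = 2.


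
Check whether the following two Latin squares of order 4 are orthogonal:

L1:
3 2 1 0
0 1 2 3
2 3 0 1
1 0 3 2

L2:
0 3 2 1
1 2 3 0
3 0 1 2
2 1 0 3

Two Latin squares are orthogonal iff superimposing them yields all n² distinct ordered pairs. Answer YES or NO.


Form the n² = 16 superimposed pairs (L1[i][j], L2[i][j]), row by row (rows and columns indexed from 0):
row 0: (3,0) (2,3) (1,2) (0,1)
row 1: (0,1) (1,2) (2,3) (3,0)
row 2: (2,3) (3,0) (0,1) (1,2)
row 3: (1,2) (0,1) (3,0) (2,3)
Orthogonality requires all 16 pairs distinct.
But the pair (0,1) repeats: cell (0,3) has L1 = 0, L2 = 1, and cell (1,0) has L1 = 0, L2 = 1.
A repeated pair means some other pair never occurs (only 4 distinct pairs out of 16), so the squares are not orthogonal.
Conclusion: NO.

NO


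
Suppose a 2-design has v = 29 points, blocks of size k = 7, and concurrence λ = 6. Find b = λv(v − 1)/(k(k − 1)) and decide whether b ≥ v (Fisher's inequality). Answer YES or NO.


b = λv(v − 1)/(k(k − 1)) = 6·29·28/(7·6) = 4872/42 = 116.
Compare with v = 29: b ≥ v, so Fisher's inequality holds.

YES


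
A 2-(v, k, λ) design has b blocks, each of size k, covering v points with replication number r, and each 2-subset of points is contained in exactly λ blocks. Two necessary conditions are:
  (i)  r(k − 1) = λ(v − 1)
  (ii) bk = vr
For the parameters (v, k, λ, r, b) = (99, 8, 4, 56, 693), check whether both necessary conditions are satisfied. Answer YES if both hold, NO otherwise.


Condition (i): r(k − 1) = 56·7 = 392; λ(v − 1) = 4·98 = 392. Match? YES.
Condition (ii): bk = 693·8 = 5544; vr = 99·56 = 5544. Match? YES.
Both conditions hold? YES.

YES


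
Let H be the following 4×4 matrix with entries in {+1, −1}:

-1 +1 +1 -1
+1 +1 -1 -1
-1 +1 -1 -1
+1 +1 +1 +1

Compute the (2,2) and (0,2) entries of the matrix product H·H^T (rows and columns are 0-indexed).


Row 0 of H: [-1, 1, 1, -1].
Row 2 of H: [-1, 1, -1, -1].
(H·H^T)[2][2] = Σ_j H[2][j]·H[2][j] = (-1)² + (1)² + (-1)² + (-1)² = 1 + 1 + 1 + 1 = 4.
(H·H^T)[0][2] = Σ_j H[0][j]·H[2][j] = (-1)·(-1) + (1)·(1) + (1)·(-1) + (-1)·(-1) = 1 + 1 + -1 + 1 = 2.
Rows 0 and 2 are not orthogonal (dot product = 2 ≠ 0), so H is not a Hadamard matrix.

(2,2) entry = 4; (0,2) entry = 2.


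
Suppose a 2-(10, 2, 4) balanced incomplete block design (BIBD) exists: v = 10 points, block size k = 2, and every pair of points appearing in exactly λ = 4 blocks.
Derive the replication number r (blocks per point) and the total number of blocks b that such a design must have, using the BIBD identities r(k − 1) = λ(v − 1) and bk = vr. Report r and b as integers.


Any 2-(v, k, λ) BIBD satisfies two necessary conditions:
  (i)  Each point sits in r blocks, and counting incidences through any fixed point gives r(k − 1) = λ(v − 1), so r = λ(v − 1)/(k − 1).
  (ii) Total incidences bk = vr, so b = vr/k.
Step 1: r = λ(v − 1)/(k − 1) = 4·(10 − 1)/(2 − 1) = 4·9/1 = 36/1 = 36.
Step 2: b = vr/k = 10·36/2 = 360/2 = 180.
Check integrality: r = 36 ∈ Z ✓, b = 180 ∈ Z ✓.
(These identities are necessary conditions: they determine r and b for any design with these parameters, but do not by themselves prove that one exists.)

r = 36, b = 180.


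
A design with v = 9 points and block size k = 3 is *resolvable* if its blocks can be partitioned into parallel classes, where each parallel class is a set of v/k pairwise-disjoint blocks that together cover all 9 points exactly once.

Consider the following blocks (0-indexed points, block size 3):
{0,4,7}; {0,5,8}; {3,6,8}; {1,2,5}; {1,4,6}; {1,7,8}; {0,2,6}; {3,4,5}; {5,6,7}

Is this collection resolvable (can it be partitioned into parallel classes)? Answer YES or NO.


v = 9, block size k = 3, number of blocks = 9.
For resolvability, blocks must partition into parallel classes of size v/k = 3.
Total blocks must therefore be a multiple of 3: 9 = 3·3 + 0 ⇒ divisible ✓.
Consider block {0,5,8}. The only other block(s) in the collection disjoint from it are {1,4,6} — just 1 block(s). Any parallel class containing {0,5,8} would need 2 other blocks each disjoint from it, so no parallel class of size 3 can contain {0,5,8}.
Since every block must belong to some parallel class in a resolution, the collection cannot be partitioned into parallel classes.
Resolvable? NO.

NO


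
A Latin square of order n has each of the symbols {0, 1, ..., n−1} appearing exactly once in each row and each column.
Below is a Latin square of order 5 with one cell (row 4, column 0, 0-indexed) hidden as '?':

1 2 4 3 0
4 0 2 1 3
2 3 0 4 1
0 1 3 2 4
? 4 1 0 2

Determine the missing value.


Row 4 contains symbols [0, 1, 2, 4] — missing [3].
Column 0 contains symbols [0, 1, 2, 4] — missing [3].
The missing symbol must appear in both missing sets; intersection = [3].
Therefore the hidden value is 3.

Missing value = 3.


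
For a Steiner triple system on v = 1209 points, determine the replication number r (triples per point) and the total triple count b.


An STS(v) is a 2-(v, 3, 1) BIBD: block size k = 3, λ = 1.
Replication: r(k − 1) = λ(v − 1) ⇒ r·2 = 1209 − 1 = 1208 ⇒ r = 604.
Block count: b = v(v − 1)/6 = 1209·1208/6 = 1460472/6 = 243412.
(Check via bk = vr: 243412·3 = 730236 = 1209·604 = 730236 ✓.)

r = 604, b = 243412.


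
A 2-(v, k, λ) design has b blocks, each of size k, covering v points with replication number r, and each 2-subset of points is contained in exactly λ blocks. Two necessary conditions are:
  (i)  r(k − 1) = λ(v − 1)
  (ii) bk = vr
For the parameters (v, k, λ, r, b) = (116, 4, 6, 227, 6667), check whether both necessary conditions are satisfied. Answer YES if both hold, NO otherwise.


Condition (i): r(k − 1) = 227·3 = 681; λ(v − 1) = 6·115 = 690. Match? NO.
Condition (ii): bk = 6667·4 = 26668; vr = 116·227 = 26332. Match? NO.
Both conditions hold? NO.

NO


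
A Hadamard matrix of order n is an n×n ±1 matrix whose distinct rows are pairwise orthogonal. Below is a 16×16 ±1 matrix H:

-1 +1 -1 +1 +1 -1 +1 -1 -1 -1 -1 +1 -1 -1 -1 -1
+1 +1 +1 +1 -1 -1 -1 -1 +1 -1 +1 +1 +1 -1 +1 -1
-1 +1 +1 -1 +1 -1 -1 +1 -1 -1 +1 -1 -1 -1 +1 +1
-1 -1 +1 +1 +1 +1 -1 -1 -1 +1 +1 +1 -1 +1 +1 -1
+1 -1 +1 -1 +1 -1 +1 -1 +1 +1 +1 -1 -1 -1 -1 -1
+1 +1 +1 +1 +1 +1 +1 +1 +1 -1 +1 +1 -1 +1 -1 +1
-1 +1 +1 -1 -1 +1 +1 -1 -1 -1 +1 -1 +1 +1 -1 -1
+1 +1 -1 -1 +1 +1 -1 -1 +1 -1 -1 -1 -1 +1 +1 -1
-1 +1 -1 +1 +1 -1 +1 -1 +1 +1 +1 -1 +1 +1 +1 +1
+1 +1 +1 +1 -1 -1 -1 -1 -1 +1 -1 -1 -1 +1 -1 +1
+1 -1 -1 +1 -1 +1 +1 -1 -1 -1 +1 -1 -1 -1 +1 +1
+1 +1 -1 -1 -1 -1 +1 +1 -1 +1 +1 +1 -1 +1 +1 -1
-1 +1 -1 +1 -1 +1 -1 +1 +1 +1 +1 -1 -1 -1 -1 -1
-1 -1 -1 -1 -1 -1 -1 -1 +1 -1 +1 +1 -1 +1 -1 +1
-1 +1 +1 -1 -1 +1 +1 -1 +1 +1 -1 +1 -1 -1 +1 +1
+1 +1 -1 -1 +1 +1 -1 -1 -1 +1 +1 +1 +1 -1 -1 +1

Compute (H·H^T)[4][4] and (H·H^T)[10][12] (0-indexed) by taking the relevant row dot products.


Row 4 of H: [1, -1, 1, -1, 1, -1, 1, -1, 1, 1, 1, -1, -1, -1, -1, -1].
Row 10 of H: [1, -1, -1, 1, -1, 1, 1, -1, -1, -1, 1, -1, -1, -1, 1, 1].
Row 12 of H: [-1, 1, -1, 1, -1, 1, -1, 1, 1, 1, 1, -1, -1, -1, -1, -1].
(H·H^T)[4][4] = Σ_j H[4][j]·H[4][j] = (1)² + (-1)² + (1)² + (-1)² + (1)² + (-1)² + (1)² + (-1)² + (1)² + (1)² + (1)² + (-1)² + (-1)² + (-1)² + (-1)² + (-1)² = 1 + 1 + 1 + 1 + 1 + 1 + 1 + 1 + 1 + 1 + 1 + 1 + 1 + 1 + 1 + 1 = 16.
(H·H^T)[10][12] = Σ_j H[10][j]·H[12][j] = (1)·(-1) + (-1)·(1) + (-1)·(-1) + (1)·(1) + (-1)·(-1) + (1)·(1) + (1)·(-1) + (-1)·(1) + (-1)·(1) + (-1)·(1) + (1)·(1) + (-1)·(-1) + (-1)·(-1) + (-1)·(-1) + (1)·(-1) + (1)·(-1) = -1 + -1 + 1 + 1 + 1 + 1 + -1 + -1 + -1 + -1 + 1 + 1 + 1 + 1 + -1 + -1 = 0.
So rows 10 and 12 are orthogonal; the diagonal entry equals n = 16.

(4,4) entry = 16; (10,12) entry = 0.


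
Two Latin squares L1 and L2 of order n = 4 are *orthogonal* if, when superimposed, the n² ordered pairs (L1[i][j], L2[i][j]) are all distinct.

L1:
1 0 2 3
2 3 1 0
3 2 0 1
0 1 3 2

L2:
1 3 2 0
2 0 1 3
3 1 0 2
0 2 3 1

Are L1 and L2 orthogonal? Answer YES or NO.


Form the n² = 16 superimposed pairs (L1[i][j], L2[i][j]), row by row (rows and columns indexed from 0):
row 0: (1,1) (0,3) (2,2) (3,0)
row 1: (2,2) (3,0) (1,1) (0,3)
row 2: (3,3) (2,1) (0,0) (1,2)
row 3: (0,0) (1,2) (3,3) (2,1)
Orthogonality requires all 16 pairs distinct.
But the pair (2,2) repeats: cell (0,2) has L1 = 2, L2 = 2, and cell (1,0) has L1 = 2, L2 = 2.
A repeated pair means some other pair never occurs (only 8 distinct pairs out of 16), so the squares are not orthogonal.
Conclusion: NO.

NO


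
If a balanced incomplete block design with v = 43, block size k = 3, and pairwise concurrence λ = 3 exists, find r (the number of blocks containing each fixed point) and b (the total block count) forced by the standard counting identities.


Any 2-(v, k, λ) BIBD satisfies two necessary conditions:
  (i)  Each point sits in r blocks, and counting incidences through any fixed point gives r(k − 1) = λ(v − 1), so r = λ(v − 1)/(k − 1).
  (ii) Total incidences bk = vr, so b = vr/k.
Step 1: r = λ(v − 1)/(k − 1) = 3·(43 − 1)/(3 − 1) = 3·42/2 = 126/2 = 63.
Step 2: b = vr/k = 43·63/3 = 2709/3 = 903.
Check integrality: r = 63 ∈ Z ✓, b = 903 ∈ Z ✓.
(These identities are necessary conditions: they determine r and b for any design with these parameters, but do not by themselves prove that one exists.)

r = 63, b = 903.


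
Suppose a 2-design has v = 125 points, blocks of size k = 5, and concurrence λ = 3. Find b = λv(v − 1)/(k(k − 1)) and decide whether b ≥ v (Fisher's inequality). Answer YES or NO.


r = λ(v − 1)/(k − 1) = 3·124/4 = 93.
b = vr/k = 125·93/5 = 2325.
Fisher's inequality: b ≥ v ⇔ 2325 ≥ 125? YES.

YES


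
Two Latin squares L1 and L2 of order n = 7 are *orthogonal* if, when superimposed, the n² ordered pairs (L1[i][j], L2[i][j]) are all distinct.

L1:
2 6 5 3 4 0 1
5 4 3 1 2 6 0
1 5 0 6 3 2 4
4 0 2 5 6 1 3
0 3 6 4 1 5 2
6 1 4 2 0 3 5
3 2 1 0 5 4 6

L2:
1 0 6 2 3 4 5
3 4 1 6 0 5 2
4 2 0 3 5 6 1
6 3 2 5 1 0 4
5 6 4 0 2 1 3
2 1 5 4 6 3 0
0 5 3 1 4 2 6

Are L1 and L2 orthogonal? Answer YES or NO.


Form the n² = 49 superimposed pairs (L1[i][j], L2[i][j]), row by row (rows and columns indexed from 0):
row 0: (2,1) (6,0) (5,6) (3,2) (4,3) (0,4) (1,5)
row 1: (5,3) (4,4) (3,1) (1,6) (2,0) (6,5) (0,2)
row 2: (1,4) (5,2) (0,0) (6,3) (3,5) (2,6) (4,1)
row 3: (4,6) (0,3) (2,2) (5,5) (6,1) (1,0) (3,4)
row 4: (0,5) (3,6) (6,4) (4,0) (1,2) (5,1) (2,3)
row 5: (6,2) (1,1) (4,5) (2,4) (0,6) (3,3) (5,0)
row 6: (3,0) (2,5) (1,3) (0,1) (5,4) (4,2) (6,6)
Orthogonality requires all 49 pairs distinct.
Check by first coordinate: for each symbol s of L1, list the L2 entries in the n cells where L1 = s; they must all differ.
  L1 = 0: L2 entries (in reading order) 4, 2, 0, 3, 5, 6, 1 — all 7 distinct ✓
  L1 = 1: L2 entries (in reading order) 5, 6, 4, 0, 2, 1, 3 — all 7 distinct ✓
  L1 = 2: L2 entries (in reading order) 1, 0, 6, 2, 3, 4, 5 — all 7 distinct ✓
  L1 = 3: L2 entries (in reading order) 2, 1, 5, 4, 6, 3, 0 — all 7 distinct ✓
  L1 = 4: L2 entries (in reading order) 3, 4, 1, 6, 0, 5, 2 — all 7 distinct ✓
  L1 = 5: L2 entries (in reading order) 6, 3, 2, 5, 1, 0, 4 — all 7 distinct ✓
  L1 = 6: L2 entries (in reading order) 0, 5, 3, 1, 4, 2, 6 — all 7 distinct ✓
Every symbol of L1 meets every symbol of L2 exactly once, so all 49 pairs are distinct (49 of 49).
Conclusion: YES.

YES


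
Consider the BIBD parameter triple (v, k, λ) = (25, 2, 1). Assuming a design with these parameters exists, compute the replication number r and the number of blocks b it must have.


Any 2-(v, k, λ) BIBD satisfies two necessary conditions:
  (i)  Each point sits in r blocks, and counting incidences through any fixed point gives r(k − 1) = λ(v − 1), so r = λ(v − 1)/(k − 1).
  (ii) Total incidences bk = vr, so b = vr/k.
Step 1: r = λ(v − 1)/(k − 1) = 1·(25 − 1)/(2 − 1) = 1·24/1 = 24/1 = 24.
Step 2: b = vr/k = 25·24/2 = 600/2 = 300.
Check integrality: r = 24 ∈ Z ✓, b = 300 ∈ Z ✓.
(These identities are necessary conditions: they determine r and b for any design with these parameters, but do not by themselves prove that one exists.)

r = 24, b = 300.


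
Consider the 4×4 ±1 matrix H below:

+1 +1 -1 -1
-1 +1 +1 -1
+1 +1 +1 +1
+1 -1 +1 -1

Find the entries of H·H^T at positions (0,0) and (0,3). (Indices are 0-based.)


Row 0 of H: [1, 1, -1, -1].
Row 3 of H: [1, -1, 1, -1].
(H·H^T)[0][0] = Σ_j H[0][j]·H[0][j] = (1)² + (1)² + (-1)² + (-1)² = 1 + 1 + 1 + 1 = 4.
(H·H^T)[0][3] = Σ_j H[0][j]·H[3][j] = (1)·(1) + (1)·(-1) + (-1)·(1) + (-1)·(-1) = 1 + -1 + -1 + 1 = 0.
So rows 0 and 3 are orthogonal; the diagonal entry equals n = 4.

(0,0) entry = 4; (0,3) entry = 0.


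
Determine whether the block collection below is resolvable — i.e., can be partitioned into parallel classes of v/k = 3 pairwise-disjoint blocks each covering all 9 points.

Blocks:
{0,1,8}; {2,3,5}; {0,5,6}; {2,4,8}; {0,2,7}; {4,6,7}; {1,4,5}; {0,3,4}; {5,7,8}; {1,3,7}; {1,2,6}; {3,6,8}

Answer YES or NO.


v = 9, block size k = 3, number of blocks = 12.
For resolvability, blocks must partition into parallel classes of size v/k = 3.
Total blocks must therefore be a multiple of 3: 12 = 3·4 + 0 ⇒ divisible ✓.
Greedy packing gives 4 candidate class(es). Each should be a full parallel class (size 3, covers all 9 points).
  Class 1 (3 blocks): {0,1,8}; {2,3,5}; {4,6,7}. Points covered: [0, 1, 2, 3, 4, 5, 6, 7, 8].
  Class 2 (3 blocks): {0,5,6}; {2,4,8}; {1,3,7}. Points covered: [0, 1, 2, 3, 4, 5, 6, 7, 8].
  Class 3 (3 blocks): {0,2,7}; {1,4,5}; {3,6,8}. Points covered: [0, 1, 2, 3, 4, 5, 6, 7, 8].
  Class 4 (3 blocks): {0,3,4}; {5,7,8}; {1,2,6}. Points covered: [0, 1, 2, 3, 4, 5, 6, 7, 8].
All classes full (size 3)? YES. All classes cover every point? YES.
Resolvable? YES.

YES


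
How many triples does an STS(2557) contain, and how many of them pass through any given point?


An STS(v) is a 2-(v, 3, 1) BIBD: block size k = 3, λ = 1.
Replication: r(k − 1) = λ(v − 1) ⇒ r·2 = 2557 − 1 = 2556 ⇒ r = 1278.
Block count: b = v(v − 1)/6 = 2557·2556/6 = 6535692/6 = 1089282.

r = 1278, b = 1089282.


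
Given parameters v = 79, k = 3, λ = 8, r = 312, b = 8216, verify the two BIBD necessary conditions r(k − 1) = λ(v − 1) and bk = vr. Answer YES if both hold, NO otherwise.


Condition (i): r(k − 1) = 312·2 = 624; λ(v − 1) = 8·78 = 624. Match? YES.
Condition (ii): bk = 8216·3 = 24648; vr = 79·312 = 24648. Match? YES.
Both conditions hold? YES.

YES


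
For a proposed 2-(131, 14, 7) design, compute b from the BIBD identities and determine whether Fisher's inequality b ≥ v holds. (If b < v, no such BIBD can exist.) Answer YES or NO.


b = λv(v − 1)/(k(k − 1)) = 7·131·130/(14·13) = 119210/182 = 655.
Compare with v = 131: b ≥ v, so Fisher's inequality holds.

YES


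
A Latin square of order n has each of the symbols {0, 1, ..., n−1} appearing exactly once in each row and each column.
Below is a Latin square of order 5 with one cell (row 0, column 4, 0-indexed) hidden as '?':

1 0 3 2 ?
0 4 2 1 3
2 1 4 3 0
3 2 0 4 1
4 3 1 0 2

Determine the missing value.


Row 0 contains symbols [0, 1, 2, 3] — missing [4].
Column 4 contains symbols [0, 1, 2, 3] — missing [4].
The missing symbol must appear in both missing sets; intersection = [4].
Therefore the hidden value is 4.

Missing value = 4.


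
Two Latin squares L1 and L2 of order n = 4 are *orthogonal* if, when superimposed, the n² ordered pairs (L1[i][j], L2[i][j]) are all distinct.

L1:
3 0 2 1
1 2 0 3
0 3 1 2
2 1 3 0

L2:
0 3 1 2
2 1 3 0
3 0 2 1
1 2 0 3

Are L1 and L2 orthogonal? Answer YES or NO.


Form the n² = 16 superimposed pairs (L1[i][j], L2[i][j]), row by row (rows and columns indexed from 0):
row 0: (3,0) (0,3) (2,1) (1,2)
row 1: (1,2) (2,1) (0,3) (3,0)
row 2: (0,3) (3,0) (1,2) (2,1)
row 3: (2,1) (1,2) (3,0) (0,3)
Orthogonality requires all 16 pairs distinct.
But the pair (1,2) repeats: cell (0,3) has L1 = 1, L2 = 2, and cell (1,0) has L1 = 1, L2 = 2.
A repeated pair means some other pair never occurs (only 4 distinct pairs out of 16), so the squares are not orthogonal.
Conclusion: NO.

NO


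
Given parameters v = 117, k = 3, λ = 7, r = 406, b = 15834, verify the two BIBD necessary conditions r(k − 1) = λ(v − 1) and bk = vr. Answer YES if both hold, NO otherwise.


Condition (i): r(k − 1) = 406·2 = 812; λ(v − 1) = 7·116 = 812. Match? YES.
Condition (ii): bk = 15834·3 = 47502; vr = 117·406 = 47502. Match? YES.
Both conditions hold? YES.

YES


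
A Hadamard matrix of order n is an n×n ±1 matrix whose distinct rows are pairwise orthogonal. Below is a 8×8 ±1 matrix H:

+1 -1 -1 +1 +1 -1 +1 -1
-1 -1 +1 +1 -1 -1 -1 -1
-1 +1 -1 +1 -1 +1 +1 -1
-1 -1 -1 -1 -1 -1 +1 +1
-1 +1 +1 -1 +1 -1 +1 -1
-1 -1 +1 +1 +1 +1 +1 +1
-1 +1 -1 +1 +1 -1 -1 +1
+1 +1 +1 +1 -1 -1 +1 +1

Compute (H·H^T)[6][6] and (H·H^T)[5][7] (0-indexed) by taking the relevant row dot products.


Row 5 of H: [-1, -1, 1, 1, 1, 1, 1, 1].
Row 6 of H: [-1, 1, -1, 1, 1, -1, -1, 1].
Row 7 of H: [1, 1, 1, 1, -1, -1, 1, 1].
(H·H^T)[6][6] = Σ_j H[6][j]·H[6][j] = (-1)² + (1)² + (-1)² + (1)² + (1)² + (-1)² + (-1)² + (1)² = 1 + 1 + 1 + 1 + 1 + 1 + 1 + 1 = 8.
(H·H^T)[5][7] = Σ_j H[5][j]·H[7][j] = (-1)·(1) + (-1)·(1) + (1)·(1) + (1)·(1) + (1)·(-1) + (1)·(-1) + (1)·(1) + (1)·(1) = -1 + -1 + 1 + 1 + -1 + -1 + 1 + 1 = 0.
So rows 5 and 7 are orthogonal; the diagonal entry equals n = 8.

(6,6) entry = 8; (5,7) entry = 0.


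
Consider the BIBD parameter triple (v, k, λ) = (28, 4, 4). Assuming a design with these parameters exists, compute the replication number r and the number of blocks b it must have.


Any 2-(v, k, λ) BIBD satisfies two necessary conditions:
  (i)  Each point sits in r blocks, and counting incidences through any fixed point gives r(k − 1) = λ(v − 1), so r = λ(v − 1)/(k − 1).
  (ii) Total incidences bk = vr, so b = vr/k.
Step 1: r = λ(v − 1)/(k − 1) = 4·(28 − 1)/(4 − 1) = 4·27/3 = 108/3 = 36.
Step 2: b = vr/k = 28·36/4 = 1008/4 = 252.
Check integrality: r = 36 ∈ Z ✓, b = 252 ∈ Z ✓.
(These identities are necessary conditions: they determine r and b for any design with these parameters, but do not by themselves prove that one exists.)

r = 36, b = 252.


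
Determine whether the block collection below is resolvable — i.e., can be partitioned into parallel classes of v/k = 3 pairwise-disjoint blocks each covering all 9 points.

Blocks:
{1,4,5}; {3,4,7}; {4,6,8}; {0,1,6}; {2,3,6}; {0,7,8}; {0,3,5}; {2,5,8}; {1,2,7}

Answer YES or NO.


v = 9, block size k = 3, number of blocks = 9.
For resolvability, blocks must partition into parallel classes of size v/k = 3.
Total blocks must therefore be a multiple of 3: 9 = 3·3 + 0 ⇒ divisible ✓.
Greedy packing gives 3 candidate class(es). Each should be a full parallel class (size 3, covers all 9 points).
  Class 1 (3 blocks): {1,4,5}; {2,3,6}; {0,7,8}. Points covered: [0, 1, 2, 3, 4, 5, 6, 7, 8].
  Class 2 (3 blocks): {3,4,7}; {0,1,6}; {2,5,8}. Points covered: [0, 1, 2, 3, 4, 5, 6, 7, 8].
  Class 3 (3 blocks): {4,6,8}; {0,3,5}; {1,2,7}. Points covered: [0, 1, 2, 3, 4, 5, 6, 7, 8].
All classes full (size 3)? YES. All classes cover every point? YES.
Resolvable? YES.

YES


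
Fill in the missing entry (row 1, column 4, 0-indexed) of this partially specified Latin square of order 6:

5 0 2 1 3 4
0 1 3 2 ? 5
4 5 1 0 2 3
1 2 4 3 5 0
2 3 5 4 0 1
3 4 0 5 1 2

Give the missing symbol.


Row 1 contains symbols [0, 1, 2, 3, 5] — missing [4].
Column 4 contains symbols [0, 1, 2, 3, 5] — missing [4].
The missing symbol must appear in both missing sets; intersection = [4].
Therefore the hidden value is 4.

Missing value = 4.


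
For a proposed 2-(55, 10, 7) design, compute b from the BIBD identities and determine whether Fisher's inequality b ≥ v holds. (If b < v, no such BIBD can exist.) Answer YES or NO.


r = λ(v − 1)/(k − 1) = 7·54/9 = 42.
b = vr/k = 55·42/10 = 231.
Fisher's inequality: b ≥ v ⇔ 231 ≥ 55? YES.

YES


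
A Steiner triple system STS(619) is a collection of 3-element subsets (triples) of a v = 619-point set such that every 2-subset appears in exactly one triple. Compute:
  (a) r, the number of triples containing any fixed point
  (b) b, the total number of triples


An STS(v) is a 2-(v, 3, 1) BIBD: block size k = 3, λ = 1.
Replication: r(k − 1) = λ(v − 1) ⇒ r·2 = 619 − 1 = 618 ⇒ r = 309.
Block count: b = v(v − 1)/6 = 619·618/6 = 382542/6 = 63757.
(Check via bk = vr: 63757·3 = 191271 = 619·309 = 191271 ✓.)

r = 309, b = 63757.


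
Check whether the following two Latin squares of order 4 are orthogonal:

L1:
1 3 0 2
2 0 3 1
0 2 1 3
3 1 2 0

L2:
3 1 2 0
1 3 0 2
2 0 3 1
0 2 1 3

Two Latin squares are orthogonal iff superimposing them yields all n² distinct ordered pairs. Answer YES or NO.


Form the n² = 16 superimposed pairs (L1[i][j], L2[i][j]), row by row (rows and columns indexed from 0):
row 0: (1,3) (3,1) (0,2) (2,0)
row 1: (2,1) (0,3) (3,0) (1,2)
row 2: (0,2) (2,0) (1,3) (3,1)
row 3: (3,0) (1,2) (2,1) (0,3)
Orthogonality requires all 16 pairs distinct.
But the pair (0,2) repeats: cell (0,2) has L1 = 0, L2 = 2, and cell (2,0) has L1 = 0, L2 = 2.
A repeated pair means some other pair never occurs (only 8 distinct pairs out of 16), so the squares are not orthogonal.
Conclusion: NO.

NO
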